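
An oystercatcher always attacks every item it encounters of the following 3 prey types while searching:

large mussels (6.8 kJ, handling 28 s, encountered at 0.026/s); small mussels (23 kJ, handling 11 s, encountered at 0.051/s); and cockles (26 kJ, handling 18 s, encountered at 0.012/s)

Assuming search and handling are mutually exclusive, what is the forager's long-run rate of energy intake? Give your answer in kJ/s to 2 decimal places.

0.66 kJ/s

R = Σλ_iE_i / (1 + Σλ_ih_i)
Numerator: 0.026×6.8 + 0.051×23 + 0.012×26 = 1.662
Denominator: 1 + 0.026×28 + 0.051×11 + 0.012×18 = 2.505
R = 1.662/2.505 = 0.6634 kJ/s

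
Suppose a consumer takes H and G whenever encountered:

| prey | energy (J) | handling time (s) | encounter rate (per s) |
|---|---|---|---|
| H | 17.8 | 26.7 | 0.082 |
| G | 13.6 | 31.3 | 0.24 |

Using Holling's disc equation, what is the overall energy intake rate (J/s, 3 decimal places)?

0.441 J/s

R = (0.082×17.8 + 0.24×13.6) / (1 + 0.082×26.7 + 0.24×31.3) = 4.724/10.7 = 0.4414 J/s.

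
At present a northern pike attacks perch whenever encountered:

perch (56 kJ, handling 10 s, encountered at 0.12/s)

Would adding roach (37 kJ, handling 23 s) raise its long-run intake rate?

Intake rate on the current diet: R = (0.12×56) / (1 + 0.12×10) = 6.72/2.2 = 3.055 kJ/s.
roach: E/h = 37/23 = 1.609 kJ/s.
1.609 < 3.055, so adding roach would lower the average — exclude it.

No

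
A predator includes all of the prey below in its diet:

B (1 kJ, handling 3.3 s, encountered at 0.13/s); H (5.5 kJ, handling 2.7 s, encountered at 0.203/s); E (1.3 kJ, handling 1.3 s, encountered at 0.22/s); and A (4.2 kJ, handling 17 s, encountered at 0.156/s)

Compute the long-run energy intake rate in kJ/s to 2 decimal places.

0.45 kJ/s

Energy encountered per unit search time: 0.13×1 + 0.203×5.5 + 0.22×1.3 + 0.156×4.2 = 2.188 kJ/s.
Handling time per unit search time: 0.13×3.3 + 0.203×2.7 + 0.22×1.3 + 0.156×17 = 3.915.
Rate = 2.188/(1 + 3.915) = 0.4451 kJ/s.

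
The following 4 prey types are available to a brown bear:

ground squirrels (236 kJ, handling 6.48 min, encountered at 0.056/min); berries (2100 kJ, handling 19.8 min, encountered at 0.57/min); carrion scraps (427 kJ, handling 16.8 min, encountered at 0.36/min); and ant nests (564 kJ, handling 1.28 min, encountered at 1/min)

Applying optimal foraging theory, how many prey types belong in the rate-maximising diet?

1

Rank by E/h (kJ/min): ant nests 441, berries 106, ground squirrels 36.4, carrion scraps 25.4. Include each in turn until the next type's E/h falls below the running intake rate.
Rate on top 1: 247.4. berries: 106 < 247.4 → exclude; stop.
Optimal diet: ant nests — 1 of 4 types.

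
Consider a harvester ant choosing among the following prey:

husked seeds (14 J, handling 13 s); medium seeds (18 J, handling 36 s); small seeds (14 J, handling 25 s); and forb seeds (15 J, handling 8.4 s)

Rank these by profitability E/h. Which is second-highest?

Profitability E/h (J/s): husked seeds = 14/13 = 1.08, medium seeds = 18/36 = 0.5, small seeds = 14/25 = 0.56, forb seeds = 15/8.4 = 1.79.
Ranked: forb seeds > husked seeds > small seeds > medium seeds.

husked seeds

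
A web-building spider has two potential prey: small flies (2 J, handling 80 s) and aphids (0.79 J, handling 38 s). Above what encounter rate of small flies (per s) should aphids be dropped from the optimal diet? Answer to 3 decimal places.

Drop aphids once their profitability E₂/h₂ falls below the rate achievable on small flies alone: E₂/h₂ = λE₁/(1 + λh₁).
Solve for λ: λE₁h₂ = E₂(1 + λh₁) → λ(E₁h₂ − E₂h₁) = E₂ → λ = E₂/(E₁h₂ − E₂h₁).
λ = 0.79/(2×38 − 0.79×80) = 0.79/12.8 = 0.06172 per s.

0.062 per s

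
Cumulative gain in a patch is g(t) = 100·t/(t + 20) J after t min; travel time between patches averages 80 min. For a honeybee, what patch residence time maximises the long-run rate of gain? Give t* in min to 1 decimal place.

By the marginal value theorem, leave when the instantaneous gain rate g'(t) equals the habitat-wide average g(t)/(T + t).
g'(t) = 100·20/(t + 20)². Setting 100·20/(t+20)² = 100t/[(t+20)(80+t)] gives 20(80+t) = t(t+20), so t² = 20×80 = 1600.
t* = √1600 = 40 min.

40.0 min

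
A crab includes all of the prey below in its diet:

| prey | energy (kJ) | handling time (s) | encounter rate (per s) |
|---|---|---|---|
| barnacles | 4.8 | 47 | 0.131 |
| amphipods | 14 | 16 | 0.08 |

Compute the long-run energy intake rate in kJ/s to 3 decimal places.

R = Σλ_iE_i / (1 + Σλ_ih_i)
Numerator: 0.131×4.8 + 0.08×14 = 1.749
Denominator: 1 + 0.131×47 + 0.08×16 = 8.437
R = 1.749/8.437 = 0.2073 kJ/s

0.207 kJ/s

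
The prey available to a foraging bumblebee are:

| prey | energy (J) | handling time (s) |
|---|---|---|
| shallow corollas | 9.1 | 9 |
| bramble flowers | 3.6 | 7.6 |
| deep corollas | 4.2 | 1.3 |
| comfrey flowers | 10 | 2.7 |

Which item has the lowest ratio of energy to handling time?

bramble flowers

Profitability E/h (J/s): shallow corollas = 9.1/9 = 1.01, bramble flowers = 3.6/7.6 = 0.474, deep corollas = 4.2/1.3 = 3.23, comfrey flowers = 10/2.7 = 3.7.
Ranked: comfrey flowers > deep corollas > shallow corollas > bramble flowers.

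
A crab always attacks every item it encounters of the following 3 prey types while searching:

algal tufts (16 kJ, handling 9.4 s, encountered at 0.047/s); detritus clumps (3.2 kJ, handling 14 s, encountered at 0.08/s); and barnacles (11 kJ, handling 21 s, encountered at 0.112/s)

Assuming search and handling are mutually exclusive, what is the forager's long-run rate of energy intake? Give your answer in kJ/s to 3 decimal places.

R = (0.047×16 + 0.08×3.2 + 0.112×11) / (1 + 0.047×9.4 + 0.08×14 + 0.112×21) = 2.24/4.914 = 0.4559 kJ/s.

0.456 kJ/s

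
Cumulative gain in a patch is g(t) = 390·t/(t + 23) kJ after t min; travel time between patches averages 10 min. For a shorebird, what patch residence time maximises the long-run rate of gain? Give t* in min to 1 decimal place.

15.2 min

Optimal t* satisfies g'(t*) = g(t*)/(T + t*).
g'(t) = 390·23/(t + 23)². Setting 390·23/(t+23)² = 390t/[(t+23)(10+t)] gives 23(10+t) = t(t+23), so t² = 23×10 = 230.
t* = √230 = 15.17 min.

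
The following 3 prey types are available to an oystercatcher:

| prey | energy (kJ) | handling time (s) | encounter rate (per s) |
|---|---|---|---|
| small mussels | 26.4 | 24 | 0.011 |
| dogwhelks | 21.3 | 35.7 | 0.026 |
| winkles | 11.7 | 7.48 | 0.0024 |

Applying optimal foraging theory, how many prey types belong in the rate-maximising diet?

Profitabilities (E/h, kJ/s): winkles 1.56, small mussels 1.1, dogwhelks 0.597. Add prey in this order while the next type's profitability exceeds the intake rate on those already taken.
Rate on top 1: 0.02758. small mussels: 1.1 > 0.02758 → include.
Rate on top 2: 0.2484. dogwhelks: 0.597 > 0.2484 → include.
Optimal diet: winkles, small mussels, dogwhelks — 3 of 3 types.

3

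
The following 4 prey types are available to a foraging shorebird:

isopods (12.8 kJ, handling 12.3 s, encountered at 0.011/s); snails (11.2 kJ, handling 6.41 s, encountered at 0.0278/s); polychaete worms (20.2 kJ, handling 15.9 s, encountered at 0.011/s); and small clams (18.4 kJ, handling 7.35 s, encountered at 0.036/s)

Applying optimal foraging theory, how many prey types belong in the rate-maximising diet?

4

Rank by E/h (kJ/s): small clams 2.5, snails 1.75, polychaete worms 1.27, isopods 1.04. Include each in turn until the next type's E/h falls below the running intake rate.
Rate on top 1: 0.5238. snails: 1.75 > 0.5238 → include.
Rate on top 2: 0.6749. polychaete worms: 1.27 > 0.6749 → include.
Rate on top 3: 0.7393. isopods: 1.04 > 0.7393 → include.
Optimal diet: small clams, snails, polychaete worms, isopods — 4 of 4 types.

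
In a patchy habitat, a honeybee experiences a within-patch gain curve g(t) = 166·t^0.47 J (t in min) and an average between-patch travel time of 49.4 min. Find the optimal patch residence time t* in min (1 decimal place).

Maximise g(t)/(T+t): set derivative to zero → g'(t)(T+t) = g(t).
g'(t) = 0.47·166·t^-0.53. Setting 0.47·166·t^-0.53 = 166·t^0.47/(49.4+t) gives 0.47(49.4+t) = t, so 0.53·t = 0.47×49.4.
t* = 0.47×49.4/0.53 = 43.81 min.

43.8 min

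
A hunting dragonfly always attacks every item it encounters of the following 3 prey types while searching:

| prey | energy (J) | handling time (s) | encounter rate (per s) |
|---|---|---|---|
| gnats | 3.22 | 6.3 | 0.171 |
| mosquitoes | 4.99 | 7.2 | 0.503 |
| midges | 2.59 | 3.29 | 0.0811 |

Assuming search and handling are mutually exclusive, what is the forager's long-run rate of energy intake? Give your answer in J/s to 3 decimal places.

R = Σλ_iE_i / (1 + Σλ_ih_i)
Numerator: 0.171×3.22 + 0.503×4.99 + 0.0811×2.59 = 3.271
Denominator: 1 + 0.171×6.3 + 0.503×7.2 + 0.0811×3.29 = 5.966
R = 3.271/5.966 = 0.5482 J/s

0.548 J/s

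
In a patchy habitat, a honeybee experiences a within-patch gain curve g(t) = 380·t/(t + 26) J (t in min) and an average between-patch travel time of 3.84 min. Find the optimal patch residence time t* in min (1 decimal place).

10.0 min

Optimal t* satisfies g'(t*) = g(t*)/(T + t*).
g'(t) = 380·26/(t + 26)². Setting 380·26/(t+26)² = 380t/[(t+26)(3.84+t)] gives 26(3.84+t) = t(t+26), so t² = 26×3.84 = 99.84.
t* = √99.84 = 9.992 min.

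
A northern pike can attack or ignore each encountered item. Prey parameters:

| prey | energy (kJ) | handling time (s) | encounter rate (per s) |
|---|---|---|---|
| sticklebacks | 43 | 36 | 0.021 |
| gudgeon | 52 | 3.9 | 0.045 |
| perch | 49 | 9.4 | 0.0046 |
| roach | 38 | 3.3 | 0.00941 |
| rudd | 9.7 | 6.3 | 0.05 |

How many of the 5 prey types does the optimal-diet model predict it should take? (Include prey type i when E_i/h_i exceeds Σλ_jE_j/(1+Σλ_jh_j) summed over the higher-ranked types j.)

3

Rank by E/h (kJ/s): gudgeon 13.3, roach 11.5, perch 5.21, rudd 1.54, sticklebacks 1.19. Include each in turn until the next type's E/h falls below the running intake rate.
Rate on top 1: 1.991. roach: 11.5 > 1.991 → include.
Rate on top 2: 2.236. perch: 5.21 > 2.236 → include.
Rate on top 3: 2.339. rudd: 1.54 < 2.339 → exclude; stop.
Optimal diet: gudgeon, roach, perch — 3 of 5 types.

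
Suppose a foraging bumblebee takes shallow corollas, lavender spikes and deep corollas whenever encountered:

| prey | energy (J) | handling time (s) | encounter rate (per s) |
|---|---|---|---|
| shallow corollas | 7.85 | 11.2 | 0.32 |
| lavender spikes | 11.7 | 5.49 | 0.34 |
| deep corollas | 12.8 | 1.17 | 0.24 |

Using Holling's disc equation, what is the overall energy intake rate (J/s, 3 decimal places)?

Energy encountered per unit search time: 0.32×7.85 + 0.34×11.7 + 0.24×12.8 = 9.562 J/s.
Handling time per unit search time: 0.32×11.2 + 0.34×5.49 + 0.24×1.17 = 5.731.
Rate = 9.562/(1 + 5.731) = 1.421 J/s.

1.421 J/s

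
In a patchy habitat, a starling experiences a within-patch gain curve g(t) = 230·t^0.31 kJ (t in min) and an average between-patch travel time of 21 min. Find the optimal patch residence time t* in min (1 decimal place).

9.4 min

By the marginal value theorem, leave when the instantaneous gain rate g'(t) equals the habitat-wide average g(t)/(T + t).
g'(t) = 0.31·230·t^-0.69. Setting 0.31·230·t^-0.69 = 230·t^0.31/(21+t) gives 0.31(21+t) = t, so 0.69·t = 0.31×21.
t* = 0.31×21/0.69 = 9.435 min.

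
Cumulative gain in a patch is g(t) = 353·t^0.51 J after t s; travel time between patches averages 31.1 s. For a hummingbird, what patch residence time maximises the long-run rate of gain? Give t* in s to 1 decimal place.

32.4 s

Maximise g(t)/(T+t): set derivative to zero → g'(t)(T+t) = g(t).
g'(t) = 0.51·353·t^-0.49. Setting 0.51·353·t^-0.49 = 353·t^0.51/(31.1+t) gives 0.51(31.1+t) = t, so 0.49·t = 0.51×31.1.
t* = 0.51×31.1/0.49 = 32.37 s.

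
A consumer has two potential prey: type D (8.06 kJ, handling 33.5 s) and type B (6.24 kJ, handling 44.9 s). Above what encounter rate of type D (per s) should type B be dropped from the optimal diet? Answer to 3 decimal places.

The zero-one rule: include type B iff E₂/h₂ > λE₁/(1+λh₁). Equality gives the switch point.
λE₁h₂ = E₂ + λE₂h₁ ⇒ λ = E₂/(E₁h₂ − E₂h₁) = 6.24/(361.9 − 209) = 0.04082 per s.

0.041 per s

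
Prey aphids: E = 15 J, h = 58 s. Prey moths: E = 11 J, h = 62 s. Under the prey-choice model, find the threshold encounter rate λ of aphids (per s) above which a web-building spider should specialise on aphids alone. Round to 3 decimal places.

At the threshold, the rate on aphids alone equals the profitability of moths: λ·15/(1 + λ·58) = 11/62 = 0.1774.
Rearranging, λ(15 − 0.1774×58) = 0.1774, so λ = 0.1774/4.71 = 0.03767 per s.

0.038 per s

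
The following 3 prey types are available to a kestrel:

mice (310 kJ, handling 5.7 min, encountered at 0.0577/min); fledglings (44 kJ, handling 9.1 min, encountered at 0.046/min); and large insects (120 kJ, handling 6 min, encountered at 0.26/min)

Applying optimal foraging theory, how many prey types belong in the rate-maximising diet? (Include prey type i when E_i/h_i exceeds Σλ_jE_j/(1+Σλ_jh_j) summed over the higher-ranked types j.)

Profitabilities (E/h, kJ/min): mice 54.4, large insects 20, fledglings 4.84. Add prey in this order while the next type's profitability exceeds the intake rate on those already taken.
Rate on top 1: 13.46. large insects: 20 > 13.46 → include.
Rate on top 2: 16.99. fledglings: 4.84 < 16.99 → exclude; stop.
Optimal diet: mice, large insects — 2 of 3 types.

2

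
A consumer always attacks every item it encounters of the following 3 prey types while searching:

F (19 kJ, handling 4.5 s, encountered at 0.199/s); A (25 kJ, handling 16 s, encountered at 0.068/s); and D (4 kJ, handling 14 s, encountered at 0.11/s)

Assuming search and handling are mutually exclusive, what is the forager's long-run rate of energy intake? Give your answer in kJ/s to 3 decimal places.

1.309 kJ/s

R = (0.199×19 + 0.068×25 + 0.11×4) / (1 + 0.199×4.5 + 0.068×16 + 0.11×14) = 5.921/4.524 = 1.309 kJ/s.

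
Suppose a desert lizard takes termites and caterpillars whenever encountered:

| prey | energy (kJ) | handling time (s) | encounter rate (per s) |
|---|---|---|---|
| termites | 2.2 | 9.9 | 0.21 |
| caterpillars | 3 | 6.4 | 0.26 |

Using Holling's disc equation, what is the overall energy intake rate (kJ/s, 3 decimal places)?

R = (0.21×2.2 + 0.26×3) / (1 + 0.21×9.9 + 0.26×6.4) = 1.242/4.743 = 0.2619 kJ/s.

0.262 kJ/s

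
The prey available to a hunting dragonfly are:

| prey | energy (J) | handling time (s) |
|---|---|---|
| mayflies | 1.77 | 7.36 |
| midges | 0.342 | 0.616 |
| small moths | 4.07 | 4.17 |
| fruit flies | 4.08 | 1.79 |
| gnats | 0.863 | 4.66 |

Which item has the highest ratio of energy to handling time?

Profitability E/h (J/s): mayflies = 1.77/7.36 = 0.24, midges = 0.342/0.616 = 0.555, small moths = 4.07/4.17 = 0.976, fruit flies = 4.08/1.79 = 2.28, gnats = 0.863/4.66 = 0.185.
Ranked: fruit flies > small moths > midges > mayflies > gnats.

fruit flies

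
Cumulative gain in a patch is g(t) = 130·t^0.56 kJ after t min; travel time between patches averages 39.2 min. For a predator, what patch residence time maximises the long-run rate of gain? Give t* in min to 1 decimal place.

By the marginal value theorem, leave when the instantaneous gain rate g'(t) equals the habitat-wide average g(t)/(T + t).
g'(t) = 0.56·130·t^-0.44. Setting 0.56·130·t^-0.44 = 130·t^0.56/(39.2+t) gives 0.56(39.2+t) = t, so 0.44·t = 0.56×39.2.
t* = 0.56×39.2/0.44 = 49.89 min.

49.9 min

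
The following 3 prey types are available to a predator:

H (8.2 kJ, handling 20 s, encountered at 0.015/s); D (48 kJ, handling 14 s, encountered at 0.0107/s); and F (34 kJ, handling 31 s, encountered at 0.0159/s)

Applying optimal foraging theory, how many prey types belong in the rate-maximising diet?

2

Profitabilities (E/h, kJ/s): D 3.43, F 1.1, H 0.41. Add prey in this order while the next type's profitability exceeds the intake rate on those already taken.
Rate on top 1: 0.4467. F: 1.1 > 0.4467 → include.
Rate on top 2: 0.6417. H: 0.41 < 0.6417 → exclude; stop.
Optimal diet: D, F — 2 of 3 types.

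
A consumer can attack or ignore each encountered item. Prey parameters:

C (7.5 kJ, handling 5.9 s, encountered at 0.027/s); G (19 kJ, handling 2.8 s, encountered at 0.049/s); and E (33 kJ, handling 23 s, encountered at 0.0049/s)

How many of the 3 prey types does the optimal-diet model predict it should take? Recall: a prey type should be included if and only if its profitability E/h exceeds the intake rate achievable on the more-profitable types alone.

Profitabilities (E/h, kJ/s): G 6.79, E 1.43, C 1.27. Add prey in this order while the next type's profitability exceeds the intake rate on those already taken.
Rate on top 1: 0.8187. E: 1.43 > 0.8187 → include.
Rate on top 2: 0.8742. C: 1.27 > 0.8742 → include.
Optimal diet: G, E, C — 3 of 3 types.

3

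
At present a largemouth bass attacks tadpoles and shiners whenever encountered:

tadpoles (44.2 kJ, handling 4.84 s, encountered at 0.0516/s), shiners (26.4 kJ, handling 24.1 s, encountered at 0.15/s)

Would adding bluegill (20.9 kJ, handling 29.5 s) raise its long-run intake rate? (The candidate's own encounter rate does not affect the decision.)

Intake rate on the current diet: R = (0.0516×44.2 + 0.15×26.4) / (1 + 0.0516×4.84 + 0.15×24.1) = 6.241/4.865 = 1.283 kJ/s.
bluegill: E/h = 20.9/29.5 = 0.7085 kJ/s.
0.7085 < 1.283, so adding bluegill would lower the average — exclude it.

No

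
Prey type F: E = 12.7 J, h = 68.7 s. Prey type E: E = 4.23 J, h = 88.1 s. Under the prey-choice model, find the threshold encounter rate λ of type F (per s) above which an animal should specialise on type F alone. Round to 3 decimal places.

0.005 per s

At the threshold, the rate on type F alone equals the profitability of type E: λ·12.7/(1 + λ·68.7) = 4.23/88.1 = 0.04801.
Rearranging, λ(12.7 − 0.04801×68.7) = 0.04801, so λ = 0.04801/9.401 = 0.005107 per s.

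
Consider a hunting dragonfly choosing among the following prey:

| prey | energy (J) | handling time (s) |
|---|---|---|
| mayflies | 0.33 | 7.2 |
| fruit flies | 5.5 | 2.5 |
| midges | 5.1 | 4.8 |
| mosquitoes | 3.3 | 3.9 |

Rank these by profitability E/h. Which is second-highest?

midges

Profitability E/h (J/s): mayflies = 0.33/7.2 = 0.0458, fruit flies = 5.5/2.5 = 2.2, midges = 5.1/4.8 = 1.06, mosquitoes = 3.3/3.9 = 0.846.
Ranked: fruit flies > midges > mosquitoes > mayflies.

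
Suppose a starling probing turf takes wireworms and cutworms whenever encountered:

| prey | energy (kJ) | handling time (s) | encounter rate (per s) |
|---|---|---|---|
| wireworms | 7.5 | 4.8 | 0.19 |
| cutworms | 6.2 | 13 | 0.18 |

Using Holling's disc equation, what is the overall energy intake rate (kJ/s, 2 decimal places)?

Energy encountered per unit search time: 0.19×7.5 + 0.18×6.2 = 2.541 kJ/s.
Handling time per unit search time: 0.19×4.8 + 0.18×13 = 3.252.
Rate = 2.541/(1 + 3.252) = 0.5976 kJ/s.

0.60 kJ/s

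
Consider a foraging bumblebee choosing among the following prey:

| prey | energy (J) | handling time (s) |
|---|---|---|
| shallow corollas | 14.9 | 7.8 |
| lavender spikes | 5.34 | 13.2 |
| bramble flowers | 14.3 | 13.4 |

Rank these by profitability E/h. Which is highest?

Profitability E/h (J/s): shallow corollas = 14.9/7.8 = 1.91, lavender spikes = 5.34/13.2 = 0.405, bramble flowers = 14.3/13.4 = 1.07.
Ranked: shallow corollas > bramble flowers > lavender spikes.

shallow corollas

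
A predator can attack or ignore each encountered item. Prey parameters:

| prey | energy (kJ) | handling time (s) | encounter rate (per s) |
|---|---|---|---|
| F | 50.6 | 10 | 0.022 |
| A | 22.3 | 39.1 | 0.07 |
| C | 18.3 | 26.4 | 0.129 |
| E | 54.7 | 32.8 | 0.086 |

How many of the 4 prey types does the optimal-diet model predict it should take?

2

E/h in descending order: F 5.06, E 1.67, C 0.693, A 0.57 kJ/s. The optimal diet is the largest prefix of this list for which every included type satisfies E_i/h_i > R on the types above it.
Rate on top 1: 0.9125. E: 1.67 > 0.9125 → include.
Rate on top 2: 1.44. C: 0.693 < 1.44 → exclude; stop.
Optimal diet: F, E — 2 of 4 types.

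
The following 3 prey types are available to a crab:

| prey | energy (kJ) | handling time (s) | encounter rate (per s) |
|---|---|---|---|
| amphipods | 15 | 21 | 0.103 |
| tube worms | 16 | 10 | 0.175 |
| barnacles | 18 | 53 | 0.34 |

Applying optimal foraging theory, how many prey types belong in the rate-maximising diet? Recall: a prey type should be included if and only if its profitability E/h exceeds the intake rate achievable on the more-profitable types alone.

Profitabilities (E/h, kJ/s): tube worms 1.6, amphipods 0.714, barnacles 0.34. Add prey in this order while the next type's profitability exceeds the intake rate on those already taken.
Rate on top 1: 1.018. amphipods: 0.714 < 1.018 → exclude; stop.
Optimal diet: tube worms — 1 of 3 types.

1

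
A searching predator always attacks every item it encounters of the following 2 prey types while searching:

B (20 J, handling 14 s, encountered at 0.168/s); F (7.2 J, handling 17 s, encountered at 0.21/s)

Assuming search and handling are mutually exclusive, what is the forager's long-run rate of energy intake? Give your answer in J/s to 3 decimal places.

R = (0.168×20 + 0.21×7.2) / (1 + 0.168×14 + 0.21×17) = 4.872/6.922 = 0.7038 J/s.

0.704 J/s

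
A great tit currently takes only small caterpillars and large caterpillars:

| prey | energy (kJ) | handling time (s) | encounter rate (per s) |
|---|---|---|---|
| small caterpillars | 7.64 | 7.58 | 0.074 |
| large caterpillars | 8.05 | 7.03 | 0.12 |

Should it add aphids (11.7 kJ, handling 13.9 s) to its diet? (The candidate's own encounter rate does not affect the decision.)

Yes

Intake rate on the current diet: R = (0.074×7.64 + 0.12×8.05) / (1 + 0.074×7.58 + 0.12×7.03) = 1.531/2.405 = 0.6369 kJ/s.
Profitability of aphids: 11.7/13.9 = 0.8417 kJ/s.
0.8417 > 0.6369, so adding aphids raises the average — include it.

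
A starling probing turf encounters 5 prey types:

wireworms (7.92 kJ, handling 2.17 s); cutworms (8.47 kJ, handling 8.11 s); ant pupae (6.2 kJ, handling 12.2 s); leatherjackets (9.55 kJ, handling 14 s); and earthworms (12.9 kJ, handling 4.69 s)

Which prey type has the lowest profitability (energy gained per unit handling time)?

Profitability E/h (kJ/s): wireworms = 7.92/2.17 = 3.65, cutworms = 8.47/8.11 = 1.04, ant pupae = 6.2/12.2 = 0.508, leatherjackets = 9.55/14 = 0.682, earthworms = 12.9/4.69 = 2.75.
Ranked: wireworms > earthworms > cutworms > leatherjackets > ant pupae.

ant pupae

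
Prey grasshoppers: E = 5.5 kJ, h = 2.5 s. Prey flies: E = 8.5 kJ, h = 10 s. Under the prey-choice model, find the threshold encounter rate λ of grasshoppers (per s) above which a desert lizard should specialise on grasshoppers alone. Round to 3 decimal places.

Drop flies once their profitability E₂/h₂ falls below the rate achievable on grasshoppers alone: E₂/h₂ = λE₁/(1 + λh₁).
Solve for λ: λE₁h₂ = E₂(1 + λh₁) → λ(E₁h₂ − E₂h₁) = E₂ → λ = E₂/(E₁h₂ − E₂h₁).
λ = 8.5/(5.5×10 − 8.5×2.5) = 8.5/33.75 = 0.2519 per s.

0.252 per s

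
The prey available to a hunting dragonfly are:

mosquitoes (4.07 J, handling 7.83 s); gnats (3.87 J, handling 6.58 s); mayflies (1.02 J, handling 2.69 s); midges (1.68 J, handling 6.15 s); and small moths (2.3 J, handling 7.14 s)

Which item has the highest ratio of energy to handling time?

Profitability E/h (J/s): mosquitoes = 4.07/7.83 = 0.52, gnats = 3.87/6.58 = 0.588, mayflies = 1.02/2.69 = 0.379, midges = 1.68/6.15 = 0.273, small moths = 2.3/7.14 = 0.322.
Ranked: gnats > mosquitoes > mayflies > small moths > midges.

gnats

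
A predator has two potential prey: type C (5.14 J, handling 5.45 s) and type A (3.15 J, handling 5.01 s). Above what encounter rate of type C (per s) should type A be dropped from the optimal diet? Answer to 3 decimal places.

Drop type A once their profitability E₂/h₂ falls below the rate achievable on type C alone: E₂/h₂ = λE₁/(1 + λh₁).
Solve for λ: λE₁h₂ = E₂(1 + λh₁) → λ(E₁h₂ − E₂h₁) = E₂ → λ = E₂/(E₁h₂ − E₂h₁).
λ = 3.15/(5.14×5.01 − 3.15×5.45) = 3.15/8.584 = 0.367 per s.

0.367 per s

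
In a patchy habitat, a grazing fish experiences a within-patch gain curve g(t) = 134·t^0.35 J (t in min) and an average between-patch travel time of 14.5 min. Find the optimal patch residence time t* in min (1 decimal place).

By the marginal value theorem, leave when the instantaneous gain rate g'(t) equals the habitat-wide average g(t)/(T + t).
g'(t) = 0.35·134·t^-0.65. Setting 0.35·134·t^-0.65 = 134·t^0.35/(14.5+t) gives 0.35(14.5+t) = t, so 0.65·t = 0.35×14.5.
t* = 0.35×14.5/0.65 = 7.808 min.

7.8 min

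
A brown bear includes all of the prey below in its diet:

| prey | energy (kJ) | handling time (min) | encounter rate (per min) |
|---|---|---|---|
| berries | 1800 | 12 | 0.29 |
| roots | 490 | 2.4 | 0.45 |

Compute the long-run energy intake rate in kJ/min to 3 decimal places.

Energy encountered per unit search time: 0.29×1800 + 0.45×490 = 742.5 kJ/min.
Handling time per unit search time: 0.29×12 + 0.45×2.4 = 4.56.
Rate = 742.5/(1 + 4.56) = 133.5 kJ/min.

133.543 kJ/min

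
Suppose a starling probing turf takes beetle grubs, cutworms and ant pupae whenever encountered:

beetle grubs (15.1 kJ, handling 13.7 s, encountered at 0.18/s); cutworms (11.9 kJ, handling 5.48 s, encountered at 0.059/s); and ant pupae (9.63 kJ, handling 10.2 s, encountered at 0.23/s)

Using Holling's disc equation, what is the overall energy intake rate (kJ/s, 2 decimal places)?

R = Σλ_iE_i / (1 + Σλ_ih_i)
Numerator: 0.18×15.1 + 0.059×11.9 + 0.23×9.63 = 5.635
Denominator: 1 + 0.18×13.7 + 0.059×5.48 + 0.23×10.2 = 6.135
R = 5.635/6.135 = 0.9185 kJ/s

0.92 kJ/s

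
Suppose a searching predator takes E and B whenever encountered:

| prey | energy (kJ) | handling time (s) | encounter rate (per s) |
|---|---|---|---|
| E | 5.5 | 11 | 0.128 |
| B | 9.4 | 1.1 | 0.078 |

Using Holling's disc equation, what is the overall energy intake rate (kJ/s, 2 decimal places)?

0.58 kJ/s

R = Σλ_iE_i / (1 + Σλ_ih_i)
Numerator: 0.128×5.5 + 0.078×9.4 = 1.437
Denominator: 1 + 0.128×11 + 0.078×1.1 = 2.494
R = 1.437/2.494 = 0.5763 kJ/s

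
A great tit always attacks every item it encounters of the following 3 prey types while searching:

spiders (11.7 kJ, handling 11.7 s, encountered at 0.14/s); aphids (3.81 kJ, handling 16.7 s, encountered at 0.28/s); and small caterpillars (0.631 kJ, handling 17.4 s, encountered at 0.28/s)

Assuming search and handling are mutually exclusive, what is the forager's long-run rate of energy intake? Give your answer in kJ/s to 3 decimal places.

0.236 kJ/s

R = Σλ_iE_i / (1 + Σλ_ih_i)
Numerator: 0.14×11.7 + 0.28×3.81 + 0.28×0.631 = 2.881
Denominator: 1 + 0.14×11.7 + 0.28×16.7 + 0.28×17.4 = 12.19
R = 2.881/12.19 = 0.2365 kJ/s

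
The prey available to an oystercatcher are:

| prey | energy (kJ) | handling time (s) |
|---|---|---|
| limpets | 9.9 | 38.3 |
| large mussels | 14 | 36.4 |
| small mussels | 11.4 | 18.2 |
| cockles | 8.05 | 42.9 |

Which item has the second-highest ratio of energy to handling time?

In descending order of E/h:
small mussels: 11.4/18.2 = 0.626 kJ/s
large mussels: 14/36.4 = 0.385 kJ/s
limpets: 9.9/38.3 = 0.258 kJ/s
cockles: 8.05/42.9 = 0.188 kJ/s

large mussels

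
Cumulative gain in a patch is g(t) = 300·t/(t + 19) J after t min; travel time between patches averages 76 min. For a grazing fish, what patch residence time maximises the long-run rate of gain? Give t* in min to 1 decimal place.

Maximise g(t)/(T+t): set derivative to zero → g'(t)(T+t) = g(t).
g'(t) = 300·19/(t + 19)². Setting 300·19/(t+19)² = 300t/[(t+19)(76+t)] gives 19(76+t) = t(t+19), so t² = 19×76 = 1444.
t* = √1444 = 38 min.

38.0 min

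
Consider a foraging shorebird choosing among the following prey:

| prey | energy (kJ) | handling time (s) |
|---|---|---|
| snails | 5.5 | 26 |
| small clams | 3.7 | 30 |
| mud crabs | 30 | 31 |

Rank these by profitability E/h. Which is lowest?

small clams

Profitability E/h (kJ/s): snails = 5.5/26 = 0.212, small clams = 3.7/30 = 0.123, mud crabs = 30/31 = 0.968.
Ranked: mud crabs > snails > small clams.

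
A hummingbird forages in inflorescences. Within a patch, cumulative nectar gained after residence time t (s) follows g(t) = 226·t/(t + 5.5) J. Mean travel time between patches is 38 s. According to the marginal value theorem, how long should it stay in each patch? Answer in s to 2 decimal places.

Optimal t* satisfies g'(t*) = g(t*)/(T + t*).
g'(t) = 226·5.5/(t + 5.5)². Setting 226·5.5/(t+5.5)² = 226t/[(t+5.5)(38+t)] gives 5.5(38+t) = t(t+5.5), so t² = 5.5×38 = 209.
t* = √209 = 14.46 s.

14.46 s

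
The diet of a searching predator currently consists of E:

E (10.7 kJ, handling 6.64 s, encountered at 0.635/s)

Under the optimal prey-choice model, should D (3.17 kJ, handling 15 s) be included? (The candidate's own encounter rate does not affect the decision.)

Current rate: (0.635×10.7)/(1 + 0.635×6.64) = 1.303 kJ/s.
Profitability of D: 3.17/15 = 0.2113 kJ/s.
Since 0.2113 < R, time spent handling D is better spent searching.

No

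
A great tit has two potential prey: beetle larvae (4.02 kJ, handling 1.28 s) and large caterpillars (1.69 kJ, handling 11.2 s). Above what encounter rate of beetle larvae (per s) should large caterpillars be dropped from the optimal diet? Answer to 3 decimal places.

0.039 per s

Drop large caterpillars once their profitability E₂/h₂ falls below the rate achievable on beetle larvae alone: E₂/h₂ = λE₁/(1 + λh₁).
Solve for λ: λE₁h₂ = E₂(1 + λh₁) → λ(E₁h₂ − E₂h₁) = E₂ → λ = E₂/(E₁h₂ − E₂h₁).
λ = 1.69/(4.02×11.2 − 1.69×1.28) = 1.69/42.86 = 0.03943 per s.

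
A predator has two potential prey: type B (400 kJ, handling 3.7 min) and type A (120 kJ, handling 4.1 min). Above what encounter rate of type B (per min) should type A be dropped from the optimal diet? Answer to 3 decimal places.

Drop type A once their profitability E₂/h₂ falls below the rate achievable on type B alone: E₂/h₂ = λE₁/(1 + λh₁).
Solve for λ: λE₁h₂ = E₂(1 + λh₁) → λ(E₁h₂ − E₂h₁) = E₂ → λ = E₂/(E₁h₂ − E₂h₁).
λ = 120/(400×4.1 − 120×3.7) = 120/1196 = 0.1003 per min.

0.100 per min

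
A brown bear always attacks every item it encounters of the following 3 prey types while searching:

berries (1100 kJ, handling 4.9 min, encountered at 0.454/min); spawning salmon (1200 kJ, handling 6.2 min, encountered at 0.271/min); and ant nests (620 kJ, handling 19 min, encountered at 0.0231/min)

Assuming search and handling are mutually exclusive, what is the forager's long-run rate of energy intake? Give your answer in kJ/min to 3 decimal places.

156.993 kJ/min

R = (0.454×1100 + 0.271×1200 + 0.0231×620) / (1 + 0.454×4.9 + 0.271×6.2 + 0.0231×19) = 838.9/5.344 = 157 kJ/min.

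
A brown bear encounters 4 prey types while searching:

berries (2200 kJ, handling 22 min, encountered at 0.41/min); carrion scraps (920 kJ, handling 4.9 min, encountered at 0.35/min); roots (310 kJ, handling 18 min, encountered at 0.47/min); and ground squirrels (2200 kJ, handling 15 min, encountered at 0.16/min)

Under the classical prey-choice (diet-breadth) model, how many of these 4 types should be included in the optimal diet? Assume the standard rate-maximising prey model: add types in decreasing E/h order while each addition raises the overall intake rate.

2

Profitabilities (E/h, kJ/min): carrion scraps 188, ground squirrels 147, berries 100, roots 17.2. Add prey in this order while the next type's profitability exceeds the intake rate on those already taken.
Rate on top 1: 118.6. ground squirrels: 147 > 118.6 → include.
Rate on top 2: 131.8. berries: 100 < 131.8 → exclude; stop.
Optimal diet: carrion scraps, ground squirrels — 2 of 4 types.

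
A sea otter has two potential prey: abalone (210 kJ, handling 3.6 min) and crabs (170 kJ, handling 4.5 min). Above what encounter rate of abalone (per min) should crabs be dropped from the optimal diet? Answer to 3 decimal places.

0.511 per min

Drop crabs once their profitability E₂/h₂ falls below the rate achievable on abalone alone: E₂/h₂ = λE₁/(1 + λh₁).
Solve for λ: λE₁h₂ = E₂(1 + λh₁) → λ(E₁h₂ − E₂h₁) = E₂ → λ = E₂/(E₁h₂ − E₂h₁).
λ = 170/(210×4.5 − 170×3.6) = 170/333 = 0.5105 per min.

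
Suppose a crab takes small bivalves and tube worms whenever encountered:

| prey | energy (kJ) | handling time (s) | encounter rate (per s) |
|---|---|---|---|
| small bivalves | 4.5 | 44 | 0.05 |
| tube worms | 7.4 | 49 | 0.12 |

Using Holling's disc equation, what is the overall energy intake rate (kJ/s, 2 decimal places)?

0.12 kJ/s

R = Σλ_iE_i / (1 + Σλ_ih_i)
Numerator: 0.05×4.5 + 0.12×7.4 = 1.113
Denominator: 1 + 0.05×44 + 0.12×49 = 9.08
R = 1.113/9.08 = 0.1226 kJ/s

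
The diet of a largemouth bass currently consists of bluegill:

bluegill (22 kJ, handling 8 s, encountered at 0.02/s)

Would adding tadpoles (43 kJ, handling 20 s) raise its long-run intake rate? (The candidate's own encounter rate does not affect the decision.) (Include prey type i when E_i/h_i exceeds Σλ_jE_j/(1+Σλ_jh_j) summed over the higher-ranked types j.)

On bluegill alone, R = ΣλE/(1+Σλh) = 0.44/1.16 = 0.3793 kJ/s.
Profitability of tadpoles: 43/20 = 2.15 kJ/s.
2.15 > 0.3793, so adding tadpoles raises the average — include it.

Yes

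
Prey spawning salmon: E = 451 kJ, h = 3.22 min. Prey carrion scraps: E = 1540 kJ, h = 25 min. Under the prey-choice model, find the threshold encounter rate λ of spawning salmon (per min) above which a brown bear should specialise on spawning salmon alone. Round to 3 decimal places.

Drop carrion scraps once their profitability E₂/h₂ falls below the rate achievable on spawning salmon alone: E₂/h₂ = λE₁/(1 + λh₁).
Solve for λ: λE₁h₂ = E₂(1 + λh₁) → λ(E₁h₂ − E₂h₁) = E₂ → λ = E₂/(E₁h₂ − E₂h₁).
λ = 1540/(451×25 − 1540×3.22) = 1540/6316 = 0.2438 per min.

0.244 per min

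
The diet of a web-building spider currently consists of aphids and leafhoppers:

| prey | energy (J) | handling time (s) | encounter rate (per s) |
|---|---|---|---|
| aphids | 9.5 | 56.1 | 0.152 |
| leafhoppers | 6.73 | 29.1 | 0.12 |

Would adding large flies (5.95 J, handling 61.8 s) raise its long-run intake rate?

Current rate: (0.152×9.5 + 0.12×6.73)/(1 + 0.152×56.1 + 0.12×29.1) = 0.1729 J/s.
large flies: E/h = 5.95/61.8 = 0.09628 J/s.
Since 0.09628 < R, time spent handling large flies is better spent searching.

No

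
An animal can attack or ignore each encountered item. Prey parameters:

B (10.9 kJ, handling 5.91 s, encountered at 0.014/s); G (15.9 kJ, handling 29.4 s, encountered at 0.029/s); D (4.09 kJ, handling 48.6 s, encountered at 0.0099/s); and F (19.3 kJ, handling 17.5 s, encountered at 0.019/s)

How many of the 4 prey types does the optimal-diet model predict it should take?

3

E/h in descending order: B 1.84, F 1.1, G 0.541, D 0.0842 kJ/s. The optimal diet is the largest prefix of this list for which every included type satisfies E_i/h_i > R on the types above it.
Rate on top 1: 0.1409. F: 1.1 > 0.1409 → include.
Rate on top 2: 0.3669. G: 0.541 > 0.3669 → include.
Rate on top 3: 0.4323. D: 0.0842 < 0.4323 → exclude; stop.
Optimal diet: B, F, G — 3 of 4 types.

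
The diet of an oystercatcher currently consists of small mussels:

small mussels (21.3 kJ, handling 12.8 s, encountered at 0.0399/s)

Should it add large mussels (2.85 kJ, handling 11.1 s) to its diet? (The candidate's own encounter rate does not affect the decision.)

Intake rate on the current diet: R = (0.0399×21.3) / (1 + 0.0399×12.8) = 0.8499/1.511 = 0.5626 kJ/s.
Profitability of large mussels: 2.85/11.1 = 0.2568 kJ/s.
Since 0.2568 < R, time spent handling large mussels is better spent searching.

No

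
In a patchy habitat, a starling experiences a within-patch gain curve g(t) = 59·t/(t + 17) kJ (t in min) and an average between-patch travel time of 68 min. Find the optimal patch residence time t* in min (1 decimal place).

Optimal t* satisfies g'(t*) = g(t*)/(T + t*).
g'(t) = 59·17/(t + 17)². Setting 59·17/(t+17)² = 59t/[(t+17)(68+t)] gives 17(68+t) = t(t+17), so t² = 17×68 = 1156.
t* = √1156 = 34 min.

34.0 min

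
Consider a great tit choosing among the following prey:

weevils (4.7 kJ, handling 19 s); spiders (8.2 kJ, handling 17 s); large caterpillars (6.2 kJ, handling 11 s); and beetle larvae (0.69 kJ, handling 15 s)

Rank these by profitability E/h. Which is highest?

large caterpillars

Profitability E/h (kJ/s): weevils = 4.7/19 = 0.247, spiders = 8.2/17 = 0.482, large caterpillars = 6.2/11 = 0.564, beetle larvae = 0.69/15 = 0.046.
Ranked: large caterpillars > spiders > weevils > beetle larvae.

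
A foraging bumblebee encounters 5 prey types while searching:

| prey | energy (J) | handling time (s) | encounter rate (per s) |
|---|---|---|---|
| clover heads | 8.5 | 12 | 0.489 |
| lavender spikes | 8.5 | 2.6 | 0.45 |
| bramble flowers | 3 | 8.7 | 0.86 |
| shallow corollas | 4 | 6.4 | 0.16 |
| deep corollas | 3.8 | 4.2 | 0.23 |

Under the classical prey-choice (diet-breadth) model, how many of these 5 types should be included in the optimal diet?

1

Profitabilities (E/h, J/s): lavender spikes 3.27, deep corollas 0.905, clover heads 0.708, shallow corollas 0.625, bramble flowers 0.345. Add prey in this order while the next type's profitability exceeds the intake rate on those already taken.
Rate on top 1: 1.763. deep corollas: 0.905 < 1.763 → exclude; stop.
Optimal diet: lavender spikes — 1 of 5 types.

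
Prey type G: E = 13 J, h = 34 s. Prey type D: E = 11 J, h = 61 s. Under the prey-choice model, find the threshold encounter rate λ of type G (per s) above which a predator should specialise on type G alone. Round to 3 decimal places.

0.026 per s

Drop type D once their profitability E₂/h₂ falls below the rate achievable on type G alone: E₂/h₂ = λE₁/(1 + λh₁).
Solve for λ: λE₁h₂ = E₂(1 + λh₁) → λ(E₁h₂ − E₂h₁) = E₂ → λ = E₂/(E₁h₂ − E₂h₁).
λ = 11/(13×61 − 11×34) = 11/419 = 0.02625 per s.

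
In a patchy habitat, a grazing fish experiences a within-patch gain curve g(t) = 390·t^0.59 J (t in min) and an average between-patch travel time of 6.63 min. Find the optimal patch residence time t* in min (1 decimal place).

Optimal t* satisfies g'(t*) = g(t*)/(T + t*).
g'(t) = 0.59·390·t^-0.41. Setting 0.59·390·t^-0.41 = 390·t^0.59/(6.63+t) gives 0.59(6.63+t) = t, so 0.41·t = 0.59×6.63.
t* = 0.59×6.63/0.41 = 9.541 min.

9.5 min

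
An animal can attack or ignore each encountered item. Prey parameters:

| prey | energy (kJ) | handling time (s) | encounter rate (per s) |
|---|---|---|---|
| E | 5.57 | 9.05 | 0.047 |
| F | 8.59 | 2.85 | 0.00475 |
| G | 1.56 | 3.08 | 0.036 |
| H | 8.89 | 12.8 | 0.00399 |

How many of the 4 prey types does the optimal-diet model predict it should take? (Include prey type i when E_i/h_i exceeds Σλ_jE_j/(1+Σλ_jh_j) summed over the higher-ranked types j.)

4

Rank by E/h (kJ/s): F 3.01, H 0.695, E 0.615, G 0.506. Include each in turn until the next type's E/h falls below the running intake rate.
Rate on top 1: 0.04026. H: 0.695 > 0.04026 → include.
Rate on top 2: 0.07164. E: 0.615 > 0.07164 → include.
Rate on top 3: 0.2269. G: 0.506 > 0.2269 → include.
Optimal diet: F, H, E, G — 4 of 4 types.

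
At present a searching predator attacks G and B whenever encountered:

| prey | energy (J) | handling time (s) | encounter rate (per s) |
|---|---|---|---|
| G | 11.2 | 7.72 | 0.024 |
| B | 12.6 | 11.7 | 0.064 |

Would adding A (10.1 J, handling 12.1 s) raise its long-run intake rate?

On G and B alone, R = ΣλE/(1+Σλh) = 1.075/1.934 = 0.5559 J/s.
A: E/h = 10.1/12.1 = 0.8347 J/s.
Since 0.8347 > R, including A increases the long-run rate.

Yes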